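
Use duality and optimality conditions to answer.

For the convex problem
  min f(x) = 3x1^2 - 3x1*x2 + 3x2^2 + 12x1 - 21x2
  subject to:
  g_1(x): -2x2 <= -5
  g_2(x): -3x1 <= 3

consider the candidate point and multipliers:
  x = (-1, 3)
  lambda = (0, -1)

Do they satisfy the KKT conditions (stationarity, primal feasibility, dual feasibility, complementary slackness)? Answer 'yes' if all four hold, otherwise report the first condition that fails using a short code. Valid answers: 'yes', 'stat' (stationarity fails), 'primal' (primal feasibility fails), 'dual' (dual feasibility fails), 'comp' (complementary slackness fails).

Gradient of f: grad f(x) = Q x + c = (-3, 0)
Constraint values g_i(x) = a_i^T x - b_i:
  g_1((-1, 3)) = -1
  g_2((-1, 3)) = 0
Stationarity residual: grad f(x) + sum_i lambda_i a_i = (0, 0)
  -> stationarity OK
Primal feasibility (all g_i <= 0): OK
Dual feasibility (all lambda_i >= 0): FAILS
Complementary slackness (lambda_i * g_i(x) = 0 for all i): OK

Verdict: the first failing condition is dual_feasibility -> dual.

dual


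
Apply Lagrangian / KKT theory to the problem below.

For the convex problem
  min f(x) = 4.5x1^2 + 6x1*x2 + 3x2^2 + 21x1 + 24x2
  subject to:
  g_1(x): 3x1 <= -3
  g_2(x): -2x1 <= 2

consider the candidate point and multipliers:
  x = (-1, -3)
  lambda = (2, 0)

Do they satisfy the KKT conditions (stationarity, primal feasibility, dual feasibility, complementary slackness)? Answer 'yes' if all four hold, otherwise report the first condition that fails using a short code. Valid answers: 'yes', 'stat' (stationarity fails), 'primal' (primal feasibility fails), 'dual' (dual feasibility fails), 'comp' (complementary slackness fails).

Gradient of f: grad f(x) = Q x + c = (-6, 0)
Constraint values g_i(x) = a_i^T x - b_i:
  g_1((-1, -3)) = 0
  g_2((-1, -3)) = 0
Stationarity residual: grad f(x) + sum_i lambda_i a_i = (0, 0)
  -> stationarity OK
Primal feasibility (all g_i <= 0): OK
Dual feasibility (all lambda_i >= 0): OK
Complementary slackness (lambda_i * g_i(x) = 0 for all i): OK

Verdict: yes, KKT holds.

yes


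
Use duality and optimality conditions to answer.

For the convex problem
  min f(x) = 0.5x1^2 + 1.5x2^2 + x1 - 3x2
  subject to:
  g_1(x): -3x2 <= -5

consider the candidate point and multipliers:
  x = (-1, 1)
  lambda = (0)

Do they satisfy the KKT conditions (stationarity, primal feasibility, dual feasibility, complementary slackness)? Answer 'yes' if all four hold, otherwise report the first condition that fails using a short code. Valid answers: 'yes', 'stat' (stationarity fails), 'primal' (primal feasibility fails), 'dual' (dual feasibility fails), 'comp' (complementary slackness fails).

Gradient of f: grad f(x) = Q x + c = (0, 0)
Constraint values g_i(x) = a_i^T x - b_i:
  g_1((-1, 1)) = 2
Stationarity residual: grad f(x) + sum_i lambda_i a_i = (0, 0)
  -> stationarity OK
Primal feasibility (all g_i <= 0): FAILS
Dual feasibility (all lambda_i >= 0): OK
Complementary slackness (lambda_i * g_i(x) = 0 for all i): OK

Verdict: the first failing condition is primal_feasibility -> primal.

primal


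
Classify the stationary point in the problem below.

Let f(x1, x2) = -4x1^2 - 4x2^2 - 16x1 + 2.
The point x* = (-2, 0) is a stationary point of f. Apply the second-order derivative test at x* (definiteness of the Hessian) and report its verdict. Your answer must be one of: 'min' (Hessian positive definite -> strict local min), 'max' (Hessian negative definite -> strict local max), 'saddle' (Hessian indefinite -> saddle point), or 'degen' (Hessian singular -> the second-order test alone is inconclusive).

Compute the Hessian H = grad^2 f:
  H = [[-8, 0], [0, -8]]
Verify stationarity: grad f(x*) = H x* + g = (0, 0).
Eigenvalues of H: -8, -8.
Both eigenvalues < 0, so H is negative definite -> x* is a strict local max.

max


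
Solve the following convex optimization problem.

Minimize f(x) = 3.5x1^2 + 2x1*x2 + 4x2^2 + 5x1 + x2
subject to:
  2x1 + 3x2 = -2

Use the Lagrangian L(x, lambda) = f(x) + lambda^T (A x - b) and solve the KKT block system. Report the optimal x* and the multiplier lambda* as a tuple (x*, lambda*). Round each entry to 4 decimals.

Form the Lagrangian:
  L(x, lambda) = (1/2) x^T Q x + c^T x + lambda^T (A x - b)
Stationarity (grad_x L = 0): Q x + c + A^T lambda = 0.
Primal feasibility: A x = b.

This gives the KKT block system:
  [ Q   A^T ] [ x     ]   [-c ]
  [ A    0  ] [ lambda ] = [ b ]

Solving the linear system:
  x*      = (-0.831, -0.1127)
  lambda* = (0.5211)
  f(x*)   = -1.6127

x* = (-0.831, -0.1127), lambda* = (0.5211)


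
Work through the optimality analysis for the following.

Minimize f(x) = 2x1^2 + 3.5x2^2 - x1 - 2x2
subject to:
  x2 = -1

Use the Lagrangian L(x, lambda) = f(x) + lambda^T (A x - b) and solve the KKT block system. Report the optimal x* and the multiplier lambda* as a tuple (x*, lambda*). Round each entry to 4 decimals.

Form the Lagrangian:
  L(x, lambda) = (1/2) x^T Q x + c^T x + lambda^T (A x - b)
Stationarity (grad_x L = 0): Q x + c + A^T lambda = 0.
Primal feasibility: A x = b.

This gives the KKT block system:
  [ Q   A^T ] [ x     ]   [-c ]
  [ A    0  ] [ lambda ] = [ b ]

Solving the linear system:
  x*      = (0.25, -1)
  lambda* = (9)
  f(x*)   = 5.375

x* = (0.25, -1), lambda* = (9)


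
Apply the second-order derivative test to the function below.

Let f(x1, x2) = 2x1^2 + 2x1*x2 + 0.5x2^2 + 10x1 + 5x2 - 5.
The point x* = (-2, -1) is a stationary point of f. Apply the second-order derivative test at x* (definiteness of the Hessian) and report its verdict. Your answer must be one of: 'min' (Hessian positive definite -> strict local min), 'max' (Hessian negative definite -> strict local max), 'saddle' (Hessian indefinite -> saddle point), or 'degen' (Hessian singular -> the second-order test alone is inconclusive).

Compute the Hessian H = grad^2 f:
  H = [[4, 2], [2, 1]]
Verify stationarity: grad f(x*) = H x* + g = (0, 0).
Eigenvalues of H: 0, 5.
H has a zero eigenvalue (singular; positive semidefinite but not definite), so H is neither positive definite, negative definite, nor indefinite. The second-order test alone is inconclusive -> degen.
(Indeed, f is constant along the null direction of H through x*, so x* is not a strict local extremum.)

degen


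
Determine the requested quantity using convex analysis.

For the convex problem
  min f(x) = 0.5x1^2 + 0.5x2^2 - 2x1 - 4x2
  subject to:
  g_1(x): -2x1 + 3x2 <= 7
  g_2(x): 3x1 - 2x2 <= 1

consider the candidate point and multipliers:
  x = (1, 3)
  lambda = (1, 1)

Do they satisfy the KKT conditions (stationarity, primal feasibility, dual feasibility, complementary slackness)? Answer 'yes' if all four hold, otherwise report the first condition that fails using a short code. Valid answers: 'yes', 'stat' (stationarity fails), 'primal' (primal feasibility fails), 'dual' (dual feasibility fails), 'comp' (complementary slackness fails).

Gradient of f: grad f(x) = Q x + c = (-1, -1)
Constraint values g_i(x) = a_i^T x - b_i:
  g_1((1, 3)) = 0
  g_2((1, 3)) = -4
Stationarity residual: grad f(x) + sum_i lambda_i a_i = (0, 0)
  -> stationarity OK
Primal feasibility (all g_i <= 0): OK
Dual feasibility (all lambda_i >= 0): OK
Complementary slackness (lambda_i * g_i(x) = 0 for all i): FAILS

Verdict: the first failing condition is complementary_slackness -> comp.

comp


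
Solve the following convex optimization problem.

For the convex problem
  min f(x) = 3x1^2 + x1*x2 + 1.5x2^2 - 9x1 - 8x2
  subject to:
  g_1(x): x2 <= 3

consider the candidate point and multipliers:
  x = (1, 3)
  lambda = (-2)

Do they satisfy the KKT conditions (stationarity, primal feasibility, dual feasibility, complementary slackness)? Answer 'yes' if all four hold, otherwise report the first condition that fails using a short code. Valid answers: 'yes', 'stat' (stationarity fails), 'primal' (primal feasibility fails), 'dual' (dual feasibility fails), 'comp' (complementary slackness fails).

Gradient of f: grad f(x) = Q x + c = (0, 2)
Constraint values g_i(x) = a_i^T x - b_i:
  g_1((1, 3)) = 0
Stationarity residual: grad f(x) + sum_i lambda_i a_i = (0, 0)
  -> stationarity OK
Primal feasibility (all g_i <= 0): OK
Dual feasibility (all lambda_i >= 0): FAILS
Complementary slackness (lambda_i * g_i(x) = 0 for all i): OK

Verdict: the first failing condition is dual_feasibility -> dual.

dual


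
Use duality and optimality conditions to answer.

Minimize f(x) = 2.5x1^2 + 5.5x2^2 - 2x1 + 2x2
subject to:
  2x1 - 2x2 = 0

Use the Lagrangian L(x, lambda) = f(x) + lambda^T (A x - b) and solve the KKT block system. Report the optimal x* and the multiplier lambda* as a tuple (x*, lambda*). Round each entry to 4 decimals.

Form the Lagrangian:
  L(x, lambda) = (1/2) x^T Q x + c^T x + lambda^T (A x - b)
Stationarity (grad_x L = 0): Q x + c + A^T lambda = 0.
Primal feasibility: A x = b.

This gives the KKT block system:
  [ Q   A^T ] [ x     ]   [-c ]
  [ A    0  ] [ lambda ] = [ b ]

Solving the linear system:
  x*      = (0, 0)
  lambda* = (1)
  f(x*)   = 0

x* = (0, 0), lambda* = (1)


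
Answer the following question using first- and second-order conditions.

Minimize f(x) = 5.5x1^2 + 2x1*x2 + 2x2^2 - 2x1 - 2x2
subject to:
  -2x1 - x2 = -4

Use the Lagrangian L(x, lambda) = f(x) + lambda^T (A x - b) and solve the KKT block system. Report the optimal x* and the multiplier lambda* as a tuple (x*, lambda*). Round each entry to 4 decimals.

Form the Lagrangian:
  L(x, lambda) = (1/2) x^T Q x + c^T x + lambda^T (A x - b)
Stationarity (grad_x L = 0): Q x + c + A^T lambda = 0.
Primal feasibility: A x = b.

This gives the KKT block system:
  [ Q   A^T ] [ x     ]   [-c ]
  [ A    0  ] [ lambda ] = [ b ]

Solving the linear system:
  x*      = (1.1579, 1.6842)
  lambda* = (7.0526)
  f(x*)   = 11.2632

x* = (1.1579, 1.6842), lambda* = (7.0526)


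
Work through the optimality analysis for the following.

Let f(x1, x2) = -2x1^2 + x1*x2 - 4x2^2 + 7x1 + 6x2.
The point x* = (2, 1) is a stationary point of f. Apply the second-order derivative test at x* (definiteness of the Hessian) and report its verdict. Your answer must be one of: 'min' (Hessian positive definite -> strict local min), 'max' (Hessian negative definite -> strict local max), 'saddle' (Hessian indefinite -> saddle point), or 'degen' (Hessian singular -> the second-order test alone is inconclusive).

Compute the Hessian H = grad^2 f:
  H = [[-4, 1], [1, -8]]
Verify stationarity: grad f(x*) = H x* + g = (0, 0).
Eigenvalues of H: -8.2361, -3.7639.
Both eigenvalues < 0, so H is negative definite -> x* is a strict local max.

max


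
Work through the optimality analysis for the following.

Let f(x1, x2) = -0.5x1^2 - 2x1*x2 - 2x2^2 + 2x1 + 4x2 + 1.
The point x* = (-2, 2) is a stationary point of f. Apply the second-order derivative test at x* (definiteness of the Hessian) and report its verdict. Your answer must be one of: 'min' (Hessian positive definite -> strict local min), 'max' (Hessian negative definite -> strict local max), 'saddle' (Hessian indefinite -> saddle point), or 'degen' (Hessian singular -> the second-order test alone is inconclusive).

Compute the Hessian H = grad^2 f:
  H = [[-1, -2], [-2, -4]]
Verify stationarity: grad f(x*) = H x* + g = (0, 0).
Eigenvalues of H: -5, 0.
H has a zero eigenvalue (singular; negative semidefinite but not definite), so H is neither positive definite, negative definite, nor indefinite. The second-order test alone is inconclusive -> degen.
(Indeed, f is constant along the null direction of H through x*, so x* is not a strict local extremum.)

degen


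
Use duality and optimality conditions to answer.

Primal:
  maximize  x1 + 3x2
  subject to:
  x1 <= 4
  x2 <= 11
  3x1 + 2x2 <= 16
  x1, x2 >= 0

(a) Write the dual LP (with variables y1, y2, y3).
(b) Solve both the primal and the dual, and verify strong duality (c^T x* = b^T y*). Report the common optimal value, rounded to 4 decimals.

The standard primal-dual pair for 'max c^T x s.t. A x <= b, x >= 0' is:
  Dual:  min b^T y  s.t.  A^T y >= c,  y >= 0.

So the dual LP is:
  minimize  4y1 + 11y2 + 16y3
  subject to:
    y1 + 3y3 >= 1
    y2 + 2y3 >= 3
    y1, y2, y3 >= 0

Solving the primal: x* = (0, 8).
  primal value c^T x* = 24.
Solving the dual: y* = (0, 0, 1.5).
  dual value b^T y* = 24.
Strong duality: c^T x* = b^T y*. Confirmed.

24


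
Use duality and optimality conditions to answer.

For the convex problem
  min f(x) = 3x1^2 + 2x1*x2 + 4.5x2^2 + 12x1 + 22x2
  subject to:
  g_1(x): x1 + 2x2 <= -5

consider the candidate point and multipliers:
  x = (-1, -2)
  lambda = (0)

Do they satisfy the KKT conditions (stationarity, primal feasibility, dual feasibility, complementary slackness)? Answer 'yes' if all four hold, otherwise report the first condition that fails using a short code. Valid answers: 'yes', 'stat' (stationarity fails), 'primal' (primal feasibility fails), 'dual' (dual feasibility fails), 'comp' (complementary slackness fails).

Gradient of f: grad f(x) = Q x + c = (2, 2)
Constraint values g_i(x) = a_i^T x - b_i:
  g_1((-1, -2)) = 0
Stationarity residual: grad f(x) + sum_i lambda_i a_i = (2, 2)
  -> stationarity FAILS
Primal feasibility (all g_i <= 0): OK
Dual feasibility (all lambda_i >= 0): OK
Complementary slackness (lambda_i * g_i(x) = 0 for all i): OK

Verdict: the first failing condition is stationarity -> stat.

stat


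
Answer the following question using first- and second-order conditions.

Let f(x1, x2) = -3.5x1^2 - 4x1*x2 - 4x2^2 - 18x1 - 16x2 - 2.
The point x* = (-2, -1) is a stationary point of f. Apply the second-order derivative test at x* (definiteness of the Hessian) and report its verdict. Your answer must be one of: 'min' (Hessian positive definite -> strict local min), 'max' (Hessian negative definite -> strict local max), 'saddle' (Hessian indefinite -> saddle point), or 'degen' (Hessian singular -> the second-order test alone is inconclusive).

Compute the Hessian H = grad^2 f:
  H = [[-7, -4], [-4, -8]]
Verify stationarity: grad f(x*) = H x* + g = (0, 0).
Eigenvalues of H: -11.5311, -3.4689.
Both eigenvalues < 0, so H is negative definite -> x* is a strict local max.

max


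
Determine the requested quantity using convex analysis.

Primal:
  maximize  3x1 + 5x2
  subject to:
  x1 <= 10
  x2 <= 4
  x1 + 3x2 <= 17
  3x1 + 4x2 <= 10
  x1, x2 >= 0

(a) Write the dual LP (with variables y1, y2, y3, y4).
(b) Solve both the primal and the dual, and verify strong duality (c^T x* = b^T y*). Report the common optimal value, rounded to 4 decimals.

The standard primal-dual pair for 'max c^T x s.t. A x <= b, x >= 0' is:
  Dual:  min b^T y  s.t.  A^T y >= c,  y >= 0.

So the dual LP is:
  minimize  10y1 + 4y2 + 17y3 + 10y4
  subject to:
    y1 + y3 + 3y4 >= 3
    y2 + 3y3 + 4y4 >= 5
    y1, y2, y3, y4 >= 0

Solving the primal: x* = (0, 2.5).
  primal value c^T x* = 12.5.
Solving the dual: y* = (0, 0, 0, 1.25).
  dual value b^T y* = 12.5.
Strong duality: c^T x* = b^T y*. Confirmed.

12.5


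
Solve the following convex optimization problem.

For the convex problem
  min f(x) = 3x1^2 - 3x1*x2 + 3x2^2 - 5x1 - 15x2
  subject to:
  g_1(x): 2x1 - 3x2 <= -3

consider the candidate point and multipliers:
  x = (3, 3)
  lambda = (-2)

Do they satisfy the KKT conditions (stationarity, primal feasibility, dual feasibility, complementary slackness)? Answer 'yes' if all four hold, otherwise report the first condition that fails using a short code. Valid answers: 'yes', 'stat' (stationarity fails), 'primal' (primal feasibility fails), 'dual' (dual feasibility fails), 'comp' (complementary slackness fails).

Gradient of f: grad f(x) = Q x + c = (4, -6)
Constraint values g_i(x) = a_i^T x - b_i:
  g_1((3, 3)) = 0
Stationarity residual: grad f(x) + sum_i lambda_i a_i = (0, 0)
  -> stationarity OK
Primal feasibility (all g_i <= 0): OK
Dual feasibility (all lambda_i >= 0): FAILS
Complementary slackness (lambda_i * g_i(x) = 0 for all i): OK

Verdict: the first failing condition is dual_feasibility -> dual.

dual


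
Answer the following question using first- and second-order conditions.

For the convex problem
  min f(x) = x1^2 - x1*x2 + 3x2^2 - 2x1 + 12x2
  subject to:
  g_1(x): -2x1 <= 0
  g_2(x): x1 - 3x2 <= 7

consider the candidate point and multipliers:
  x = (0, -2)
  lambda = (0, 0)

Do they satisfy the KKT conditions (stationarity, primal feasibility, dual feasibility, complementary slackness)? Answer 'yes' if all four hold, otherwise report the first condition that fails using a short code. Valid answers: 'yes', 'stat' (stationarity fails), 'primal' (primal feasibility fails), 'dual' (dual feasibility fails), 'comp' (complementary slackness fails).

Gradient of f: grad f(x) = Q x + c = (0, 0)
Constraint values g_i(x) = a_i^T x - b_i:
  g_1((0, -2)) = 0
  g_2((0, -2)) = -1
Stationarity residual: grad f(x) + sum_i lambda_i a_i = (0, 0)
  -> stationarity OK
Primal feasibility (all g_i <= 0): OK
Dual feasibility (all lambda_i >= 0): OK
Complementary slackness (lambda_i * g_i(x) = 0 for all i): OK

Verdict: yes, KKT holds.

yes


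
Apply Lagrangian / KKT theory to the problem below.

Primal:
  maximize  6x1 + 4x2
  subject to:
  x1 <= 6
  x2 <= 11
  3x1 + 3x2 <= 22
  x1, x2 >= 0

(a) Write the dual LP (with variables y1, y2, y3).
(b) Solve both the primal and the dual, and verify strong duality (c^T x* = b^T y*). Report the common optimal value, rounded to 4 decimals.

The standard primal-dual pair for 'max c^T x s.t. A x <= b, x >= 0' is:
  Dual:  min b^T y  s.t.  A^T y >= c,  y >= 0.

So the dual LP is:
  minimize  6y1 + 11y2 + 22y3
  subject to:
    y1 + 3y3 >= 6
    y2 + 3y3 >= 4
    y1, y2, y3 >= 0

Solving the primal: x* = (6, 1.3333).
  primal value c^T x* = 41.3333.
Solving the dual: y* = (2, 0, 1.3333).
  dual value b^T y* = 41.3333.
Strong duality: c^T x* = b^T y*. Confirmed.

41.3333


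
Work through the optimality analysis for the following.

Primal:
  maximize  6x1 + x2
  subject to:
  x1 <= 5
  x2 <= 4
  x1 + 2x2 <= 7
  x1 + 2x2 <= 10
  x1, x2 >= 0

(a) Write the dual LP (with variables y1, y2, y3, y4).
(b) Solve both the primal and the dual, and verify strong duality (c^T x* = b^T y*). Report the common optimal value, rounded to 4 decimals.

The standard primal-dual pair for 'max c^T x s.t. A x <= b, x >= 0' is:
  Dual:  min b^T y  s.t.  A^T y >= c,  y >= 0.

So the dual LP is:
  minimize  5y1 + 4y2 + 7y3 + 10y4
  subject to:
    y1 + y3 + y4 >= 6
    y2 + 2y3 + 2y4 >= 1
    y1, y2, y3, y4 >= 0

Solving the primal: x* = (5, 1).
  primal value c^T x* = 31.
Solving the dual: y* = (5.5, 0, 0.5, 0).
  dual value b^T y* = 31.
Strong duality: c^T x* = b^T y*. Confirmed.

31


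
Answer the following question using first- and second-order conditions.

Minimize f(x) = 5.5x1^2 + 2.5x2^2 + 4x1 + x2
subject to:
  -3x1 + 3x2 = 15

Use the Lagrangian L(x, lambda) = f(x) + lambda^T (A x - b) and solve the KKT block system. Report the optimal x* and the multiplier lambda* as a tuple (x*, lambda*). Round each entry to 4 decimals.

Form the Lagrangian:
  L(x, lambda) = (1/2) x^T Q x + c^T x + lambda^T (A x - b)
Stationarity (grad_x L = 0): Q x + c + A^T lambda = 0.
Primal feasibility: A x = b.

This gives the KKT block system:
  [ Q   A^T ] [ x     ]   [-c ]
  [ A    0  ] [ lambda ] = [ b ]

Solving the linear system:
  x*      = (-1.875, 3.125)
  lambda* = (-5.5417)
  f(x*)   = 39.375

x* = (-1.875, 3.125), lambda* = (-5.5417)


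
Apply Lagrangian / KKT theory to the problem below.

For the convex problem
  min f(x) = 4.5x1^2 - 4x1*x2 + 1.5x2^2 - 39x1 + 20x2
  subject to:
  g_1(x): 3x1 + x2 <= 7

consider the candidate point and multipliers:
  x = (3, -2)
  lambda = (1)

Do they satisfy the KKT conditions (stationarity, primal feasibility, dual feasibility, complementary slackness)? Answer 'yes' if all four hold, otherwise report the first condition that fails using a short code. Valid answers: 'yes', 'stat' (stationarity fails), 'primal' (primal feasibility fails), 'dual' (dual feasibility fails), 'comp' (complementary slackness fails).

Gradient of f: grad f(x) = Q x + c = (-4, 2)
Constraint values g_i(x) = a_i^T x - b_i:
  g_1((3, -2)) = 0
Stationarity residual: grad f(x) + sum_i lambda_i a_i = (-1, 3)
  -> stationarity FAILS
Primal feasibility (all g_i <= 0): OK
Dual feasibility (all lambda_i >= 0): OK
Complementary slackness (lambda_i * g_i(x) = 0 for all i): OK

Verdict: the first failing condition is stationarity -> stat.

stat


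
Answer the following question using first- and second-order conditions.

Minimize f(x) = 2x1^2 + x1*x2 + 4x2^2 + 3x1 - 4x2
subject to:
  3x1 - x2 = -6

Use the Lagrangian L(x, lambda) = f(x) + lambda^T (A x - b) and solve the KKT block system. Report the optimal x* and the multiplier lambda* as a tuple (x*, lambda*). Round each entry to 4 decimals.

Form the Lagrangian:
  L(x, lambda) = (1/2) x^T Q x + c^T x + lambda^T (A x - b)
Stationarity (grad_x L = 0): Q x + c + A^T lambda = 0.
Primal feasibility: A x = b.

This gives the KKT block system:
  [ Q   A^T ] [ x     ]   [-c ]
  [ A    0  ] [ lambda ] = [ b ]

Solving the linear system:
  x*      = (-1.7195, 0.8415)
  lambda* = (1.0122)
  f(x*)   = -1.2256

x* = (-1.7195, 0.8415), lambda* = (1.0122)


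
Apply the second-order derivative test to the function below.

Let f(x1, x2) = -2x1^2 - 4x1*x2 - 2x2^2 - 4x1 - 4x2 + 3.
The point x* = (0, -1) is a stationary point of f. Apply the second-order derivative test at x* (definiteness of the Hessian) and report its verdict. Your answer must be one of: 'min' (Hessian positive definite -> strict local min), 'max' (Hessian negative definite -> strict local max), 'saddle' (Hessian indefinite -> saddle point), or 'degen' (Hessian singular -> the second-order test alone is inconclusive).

Compute the Hessian H = grad^2 f:
  H = [[-4, -4], [-4, -4]]
Verify stationarity: grad f(x*) = H x* + g = (0, 0).
Eigenvalues of H: -8, 0.
H has a zero eigenvalue (singular; negative semidefinite but not definite), so H is neither positive definite, negative definite, nor indefinite. The second-order test alone is inconclusive -> degen.
(Indeed, f is constant along the null direction of H through x*, so x* is not a strict local extremum.)

degen


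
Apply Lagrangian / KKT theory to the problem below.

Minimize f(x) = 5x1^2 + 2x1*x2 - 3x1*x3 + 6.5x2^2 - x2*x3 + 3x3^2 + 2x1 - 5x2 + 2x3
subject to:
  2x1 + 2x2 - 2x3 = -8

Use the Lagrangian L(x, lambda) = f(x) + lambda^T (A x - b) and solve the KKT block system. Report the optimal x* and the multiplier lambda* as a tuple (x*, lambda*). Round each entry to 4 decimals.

Form the Lagrangian:
  L(x, lambda) = (1/2) x^T Q x + c^T x + lambda^T (A x - b)
Stationarity (grad_x L = 0): Q x + c + A^T lambda = 0.
Primal feasibility: A x = b.

This gives the KKT block system:
  [ Q   A^T ] [ x     ]   [-c ]
  [ A    0  ] [ lambda ] = [ b ]

Solving the linear system:
  x*      = (-1.3247, -0.6883, 1.987)
  lambda* = (9.2922)
  f(x*)   = 39.5519

x* = (-1.3247, -0.6883, 1.987), lambda* = (9.2922)


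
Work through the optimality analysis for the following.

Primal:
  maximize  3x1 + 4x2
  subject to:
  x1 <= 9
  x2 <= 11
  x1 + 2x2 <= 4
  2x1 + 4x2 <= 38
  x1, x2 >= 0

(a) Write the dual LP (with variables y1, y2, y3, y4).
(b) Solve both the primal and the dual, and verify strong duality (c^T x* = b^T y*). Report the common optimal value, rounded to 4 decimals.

The standard primal-dual pair for 'max c^T x s.t. A x <= b, x >= 0' is:
  Dual:  min b^T y  s.t.  A^T y >= c,  y >= 0.

So the dual LP is:
  minimize  9y1 + 11y2 + 4y3 + 38y4
  subject to:
    y1 + y3 + 2y4 >= 3
    y2 + 2y3 + 4y4 >= 4
    y1, y2, y3, y4 >= 0

Solving the primal: x* = (4, 0).
  primal value c^T x* = 12.
Solving the dual: y* = (0, 0, 3, 0).
  dual value b^T y* = 12.
Strong duality: c^T x* = b^T y*. Confirmed.

12


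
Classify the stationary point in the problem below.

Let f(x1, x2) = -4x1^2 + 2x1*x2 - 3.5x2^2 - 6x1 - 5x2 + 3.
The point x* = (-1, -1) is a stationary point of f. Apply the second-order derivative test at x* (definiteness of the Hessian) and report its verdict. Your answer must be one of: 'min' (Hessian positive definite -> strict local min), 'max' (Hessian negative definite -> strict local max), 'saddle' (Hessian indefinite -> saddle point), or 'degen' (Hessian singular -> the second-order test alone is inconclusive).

Compute the Hessian H = grad^2 f:
  H = [[-8, 2], [2, -7]]
Verify stationarity: grad f(x*) = H x* + g = (0, 0).
Eigenvalues of H: -9.5616, -5.4384.
Both eigenvalues < 0, so H is negative definite -> x* is a strict local max.

max


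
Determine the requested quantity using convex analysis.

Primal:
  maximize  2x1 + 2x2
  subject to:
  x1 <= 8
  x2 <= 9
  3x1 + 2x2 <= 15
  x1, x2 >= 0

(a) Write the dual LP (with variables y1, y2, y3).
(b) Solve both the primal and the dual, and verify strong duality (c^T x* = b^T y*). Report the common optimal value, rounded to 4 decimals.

The standard primal-dual pair for 'max c^T x s.t. A x <= b, x >= 0' is:
  Dual:  min b^T y  s.t.  A^T y >= c,  y >= 0.

So the dual LP is:
  minimize  8y1 + 9y2 + 15y3
  subject to:
    y1 + 3y3 >= 2
    y2 + 2y3 >= 2
    y1, y2, y3 >= 0

Solving the primal: x* = (0, 7.5).
  primal value c^T x* = 15.
Solving the dual: y* = (0, 0, 1).
  dual value b^T y* = 15.
Strong duality: c^T x* = b^T y*. Confirmed.

15


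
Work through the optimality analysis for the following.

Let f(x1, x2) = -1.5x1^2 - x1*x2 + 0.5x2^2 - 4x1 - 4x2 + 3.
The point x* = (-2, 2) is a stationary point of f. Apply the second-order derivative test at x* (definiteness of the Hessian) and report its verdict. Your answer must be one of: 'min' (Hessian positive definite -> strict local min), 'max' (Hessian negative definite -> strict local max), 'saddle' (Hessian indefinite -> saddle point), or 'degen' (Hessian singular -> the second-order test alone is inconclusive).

Compute the Hessian H = grad^2 f:
  H = [[-3, -1], [-1, 1]]
Verify stationarity: grad f(x*) = H x* + g = (0, 0).
Eigenvalues of H: -3.2361, 1.2361.
Eigenvalues have mixed signs, so H is indefinite -> x* is a saddle point.

saddle


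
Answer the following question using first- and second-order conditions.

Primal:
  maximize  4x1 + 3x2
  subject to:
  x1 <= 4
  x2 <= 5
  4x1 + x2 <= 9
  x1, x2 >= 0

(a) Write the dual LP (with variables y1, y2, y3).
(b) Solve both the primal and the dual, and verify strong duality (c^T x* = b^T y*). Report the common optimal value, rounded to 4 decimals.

The standard primal-dual pair for 'max c^T x s.t. A x <= b, x >= 0' is:
  Dual:  min b^T y  s.t.  A^T y >= c,  y >= 0.

So the dual LP is:
  minimize  4y1 + 5y2 + 9y3
  subject to:
    y1 + 4y3 >= 4
    y2 + y3 >= 3
    y1, y2, y3 >= 0

Solving the primal: x* = (1, 5).
  primal value c^T x* = 19.
Solving the dual: y* = (0, 2, 1).
  dual value b^T y* = 19.
Strong duality: c^T x* = b^T y*. Confirmed.

19


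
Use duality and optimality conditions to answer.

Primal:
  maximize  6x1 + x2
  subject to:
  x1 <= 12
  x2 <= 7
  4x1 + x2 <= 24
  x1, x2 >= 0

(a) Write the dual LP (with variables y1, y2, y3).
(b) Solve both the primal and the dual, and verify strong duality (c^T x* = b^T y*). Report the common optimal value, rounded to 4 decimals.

The standard primal-dual pair for 'max c^T x s.t. A x <= b, x >= 0' is:
  Dual:  min b^T y  s.t.  A^T y >= c,  y >= 0.

So the dual LP is:
  minimize  12y1 + 7y2 + 24y3
  subject to:
    y1 + 4y3 >= 6
    y2 + y3 >= 1
    y1, y2, y3 >= 0

Solving the primal: x* = (6, 0).
  primal value c^T x* = 36.
Solving the dual: y* = (0, 0, 1.5).
  dual value b^T y* = 36.
Strong duality: c^T x* = b^T y*. Confirmed.

36


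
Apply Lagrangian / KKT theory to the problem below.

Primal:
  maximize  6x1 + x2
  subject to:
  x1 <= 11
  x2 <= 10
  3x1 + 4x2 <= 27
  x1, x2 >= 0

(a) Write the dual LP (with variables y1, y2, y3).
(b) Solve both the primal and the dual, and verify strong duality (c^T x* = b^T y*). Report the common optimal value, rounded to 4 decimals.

The standard primal-dual pair for 'max c^T x s.t. A x <= b, x >= 0' is:
  Dual:  min b^T y  s.t.  A^T y >= c,  y >= 0.

So the dual LP is:
  minimize  11y1 + 10y2 + 27y3
  subject to:
    y1 + 3y3 >= 6
    y2 + 4y3 >= 1
    y1, y2, y3 >= 0

Solving the primal: x* = (9, 0).
  primal value c^T x* = 54.
Solving the dual: y* = (0, 0, 2).
  dual value b^T y* = 54.
Strong duality: c^T x* = b^T y*. Confirmed.

54


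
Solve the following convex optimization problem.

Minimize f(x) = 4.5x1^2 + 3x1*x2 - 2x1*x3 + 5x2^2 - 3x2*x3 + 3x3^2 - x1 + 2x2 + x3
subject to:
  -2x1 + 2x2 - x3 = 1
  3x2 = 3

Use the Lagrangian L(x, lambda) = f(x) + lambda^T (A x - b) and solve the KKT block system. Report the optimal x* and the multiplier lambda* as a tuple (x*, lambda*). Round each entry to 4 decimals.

Form the Lagrangian:
  L(x, lambda) = (1/2) x^T Q x + c^T x + lambda^T (A x - b)
Stationarity (grad_x L = 0): Q x + c + A^T lambda = 0.
Primal feasibility: A x = b.

This gives the KKT block system:
  [ Q   A^T ] [ x     ]   [-c ]
  [ A    0  ] [ lambda ] = [ b ]

Solving the linear system:
  x*      = (0.1951, 1, 0.6098)
  lambda* = (1.2683, -4.4309)
  f(x*)   = 7.2195

x* = (0.1951, 1, 0.6098), lambda* = (1.2683, -4.4309)


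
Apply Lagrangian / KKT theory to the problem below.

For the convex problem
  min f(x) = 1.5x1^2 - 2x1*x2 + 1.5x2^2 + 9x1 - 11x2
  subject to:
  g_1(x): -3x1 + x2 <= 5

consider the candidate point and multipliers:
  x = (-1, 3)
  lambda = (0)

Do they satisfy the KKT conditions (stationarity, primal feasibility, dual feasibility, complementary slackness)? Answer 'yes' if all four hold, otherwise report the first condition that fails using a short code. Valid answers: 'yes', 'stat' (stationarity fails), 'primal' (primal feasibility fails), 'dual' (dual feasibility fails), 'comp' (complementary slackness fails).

Gradient of f: grad f(x) = Q x + c = (0, 0)
Constraint values g_i(x) = a_i^T x - b_i:
  g_1((-1, 3)) = 1
Stationarity residual: grad f(x) + sum_i lambda_i a_i = (0, 0)
  -> stationarity OK
Primal feasibility (all g_i <= 0): FAILS
Dual feasibility (all lambda_i >= 0): OK
Complementary slackness (lambda_i * g_i(x) = 0 for all i): OK

Verdict: the first failing condition is primal_feasibility -> primal.

primal


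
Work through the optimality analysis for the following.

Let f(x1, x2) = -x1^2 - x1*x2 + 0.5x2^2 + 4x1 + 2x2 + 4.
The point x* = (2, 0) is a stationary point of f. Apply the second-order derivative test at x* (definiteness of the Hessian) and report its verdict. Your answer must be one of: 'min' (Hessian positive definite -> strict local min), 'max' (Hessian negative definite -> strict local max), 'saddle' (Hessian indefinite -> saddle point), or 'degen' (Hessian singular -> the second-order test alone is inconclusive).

Compute the Hessian H = grad^2 f:
  H = [[-2, -1], [-1, 1]]
Verify stationarity: grad f(x*) = H x* + g = (0, 0).
Eigenvalues of H: -2.3028, 1.3028.
Eigenvalues have mixed signs, so H is indefinite -> x* is a saddle point.

saddle


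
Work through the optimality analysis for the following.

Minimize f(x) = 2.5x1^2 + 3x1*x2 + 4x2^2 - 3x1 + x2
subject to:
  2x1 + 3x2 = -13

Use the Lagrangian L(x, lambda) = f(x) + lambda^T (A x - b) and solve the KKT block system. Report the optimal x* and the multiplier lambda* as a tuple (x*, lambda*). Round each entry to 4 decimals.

Form the Lagrangian:
  L(x, lambda) = (1/2) x^T Q x + c^T x + lambda^T (A x - b)
Stationarity (grad_x L = 0): Q x + c + A^T lambda = 0.
Primal feasibility: A x = b.

This gives the KKT block system:
  [ Q   A^T ] [ x     ]   [-c ]
  [ A    0  ] [ lambda ] = [ b ]

Solving the linear system:
  x*      = (-1.4146, -3.3902)
  lambda* = (10.122)
  f(x*)   = 66.2195

x* = (-1.4146, -3.3902), lambda* = (10.122)


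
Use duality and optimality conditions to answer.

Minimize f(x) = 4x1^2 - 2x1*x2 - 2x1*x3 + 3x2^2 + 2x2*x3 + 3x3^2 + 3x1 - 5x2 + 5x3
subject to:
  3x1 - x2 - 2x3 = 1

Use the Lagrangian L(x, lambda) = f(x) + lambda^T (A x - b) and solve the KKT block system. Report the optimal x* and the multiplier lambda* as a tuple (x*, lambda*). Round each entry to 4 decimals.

Form the Lagrangian:
  L(x, lambda) = (1/2) x^T Q x + c^T x + lambda^T (A x - b)
Stationarity (grad_x L = 0): Q x + c + A^T lambda = 0.
Primal feasibility: A x = b.

This gives the KKT block system:
  [ Q   A^T ] [ x     ]   [-c ]
  [ A    0  ] [ lambda ] = [ b ]

Solving the linear system:
  x*      = (-0.2658, 1.1519, -1.4747)
  lambda* = (-0.5063)
  f(x*)   = -6.712

x* = (-0.2658, 1.1519, -1.4747), lambda* = (-0.5063)


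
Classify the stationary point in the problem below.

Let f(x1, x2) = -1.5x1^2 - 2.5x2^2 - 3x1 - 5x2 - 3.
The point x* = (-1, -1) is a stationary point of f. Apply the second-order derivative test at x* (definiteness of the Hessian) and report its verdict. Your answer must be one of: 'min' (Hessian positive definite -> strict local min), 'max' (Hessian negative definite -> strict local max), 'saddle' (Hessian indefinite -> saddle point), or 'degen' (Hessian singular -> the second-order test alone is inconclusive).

Compute the Hessian H = grad^2 f:
  H = [[-3, 0], [0, -5]]
Verify stationarity: grad f(x*) = H x* + g = (0, 0).
Eigenvalues of H: -5, -3.
Both eigenvalues < 0, so H is negative definite -> x* is a strict local max.

max


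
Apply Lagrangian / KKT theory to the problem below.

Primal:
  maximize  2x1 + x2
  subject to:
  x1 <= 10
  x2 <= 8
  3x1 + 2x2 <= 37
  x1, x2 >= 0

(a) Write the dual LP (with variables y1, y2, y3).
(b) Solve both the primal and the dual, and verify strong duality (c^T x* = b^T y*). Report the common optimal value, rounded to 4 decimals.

The standard primal-dual pair for 'max c^T x s.t. A x <= b, x >= 0' is:
  Dual:  min b^T y  s.t.  A^T y >= c,  y >= 0.

So the dual LP is:
  minimize  10y1 + 8y2 + 37y3
  subject to:
    y1 + 3y3 >= 2
    y2 + 2y3 >= 1
    y1, y2, y3 >= 0

Solving the primal: x* = (10, 3.5).
  primal value c^T x* = 23.5.
Solving the dual: y* = (0.5, 0, 0.5).
  dual value b^T y* = 23.5.
Strong duality: c^T x* = b^T y*. Confirmed.

23.5


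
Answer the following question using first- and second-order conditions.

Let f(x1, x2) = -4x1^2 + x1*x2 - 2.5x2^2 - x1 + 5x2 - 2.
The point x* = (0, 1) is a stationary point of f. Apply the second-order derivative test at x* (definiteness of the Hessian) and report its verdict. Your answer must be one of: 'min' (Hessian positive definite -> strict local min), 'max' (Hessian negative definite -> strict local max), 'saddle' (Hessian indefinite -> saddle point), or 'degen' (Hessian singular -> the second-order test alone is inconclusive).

Compute the Hessian H = grad^2 f:
  H = [[-8, 1], [1, -5]]
Verify stationarity: grad f(x*) = H x* + g = (0, 0).
Eigenvalues of H: -8.3028, -4.6972.
Both eigenvalues < 0, so H is negative definite -> x* is a strict local max.

max


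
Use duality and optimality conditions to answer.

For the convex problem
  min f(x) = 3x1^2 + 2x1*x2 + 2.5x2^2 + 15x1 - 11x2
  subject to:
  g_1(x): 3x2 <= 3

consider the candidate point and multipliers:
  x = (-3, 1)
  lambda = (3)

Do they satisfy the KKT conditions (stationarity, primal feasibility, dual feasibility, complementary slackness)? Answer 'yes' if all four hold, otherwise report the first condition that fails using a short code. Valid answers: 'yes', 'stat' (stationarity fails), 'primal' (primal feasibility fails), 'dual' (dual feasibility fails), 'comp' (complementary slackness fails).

Gradient of f: grad f(x) = Q x + c = (-1, -12)
Constraint values g_i(x) = a_i^T x - b_i:
  g_1((-3, 1)) = 0
Stationarity residual: grad f(x) + sum_i lambda_i a_i = (-1, -3)
  -> stationarity FAILS
Primal feasibility (all g_i <= 0): OK
Dual feasibility (all lambda_i >= 0): OK
Complementary slackness (lambda_i * g_i(x) = 0 for all i): OK

Verdict: the first failing condition is stationarity -> stat.

stat


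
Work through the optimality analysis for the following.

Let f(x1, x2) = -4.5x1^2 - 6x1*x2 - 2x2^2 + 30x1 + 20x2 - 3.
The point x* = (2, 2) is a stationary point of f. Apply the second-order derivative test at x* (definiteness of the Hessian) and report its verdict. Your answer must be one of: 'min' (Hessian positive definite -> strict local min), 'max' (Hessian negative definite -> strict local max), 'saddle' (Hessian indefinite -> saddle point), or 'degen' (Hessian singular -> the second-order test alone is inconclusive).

Compute the Hessian H = grad^2 f:
  H = [[-9, -6], [-6, -4]]
Verify stationarity: grad f(x*) = H x* + g = (0, 0).
Eigenvalues of H: -13, 0.
H has a zero eigenvalue (singular; negative semidefinite but not definite), so H is neither positive definite, negative definite, nor indefinite. The second-order test alone is inconclusive -> degen.
(Indeed, f is constant along the null direction of H through x*, so x* is not a strict local extremum.)

degen


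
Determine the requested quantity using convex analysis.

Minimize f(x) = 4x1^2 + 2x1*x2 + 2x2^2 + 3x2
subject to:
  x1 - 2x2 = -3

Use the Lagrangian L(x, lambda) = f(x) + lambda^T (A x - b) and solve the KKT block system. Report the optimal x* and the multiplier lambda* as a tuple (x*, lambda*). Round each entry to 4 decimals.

Form the Lagrangian:
  L(x, lambda) = (1/2) x^T Q x + c^T x + lambda^T (A x - b)
Stationarity (grad_x L = 0): Q x + c + A^T lambda = 0.
Primal feasibility: A x = b.

This gives the KKT block system:
  [ Q   A^T ] [ x     ]   [-c ]
  [ A    0  ] [ lambda ] = [ b ]

Solving the linear system:
  x*      = (-0.6818, 1.1591)
  lambda* = (3.1364)
  f(x*)   = 6.4432

x* = (-0.6818, 1.1591), lambda* = (3.1364)


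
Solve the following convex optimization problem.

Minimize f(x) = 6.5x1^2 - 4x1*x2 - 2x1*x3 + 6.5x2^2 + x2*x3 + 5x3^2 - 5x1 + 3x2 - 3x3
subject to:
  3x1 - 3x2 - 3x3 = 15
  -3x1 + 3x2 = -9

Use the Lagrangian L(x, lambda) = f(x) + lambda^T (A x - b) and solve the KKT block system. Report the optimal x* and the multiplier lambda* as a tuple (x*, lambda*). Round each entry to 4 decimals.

Form the Lagrangian:
  L(x, lambda) = (1/2) x^T Q x + c^T x + lambda^T (A x - b)
Stationarity (grad_x L = 0): Q x + c + A^T lambda = 0.
Primal feasibility: A x = b.

This gives the KKT block system:
  [ Q   A^T ] [ x     ]   [-c ]
  [ A    0  ] [ lambda ] = [ b ]

Solving the linear system:
  x*      = (1.5, -1.5, -2)
  lambda* = (-9.1667, -1)
  f(x*)   = 61.25

x* = (1.5, -1.5, -2), lambda* = (-9.1667, -1)


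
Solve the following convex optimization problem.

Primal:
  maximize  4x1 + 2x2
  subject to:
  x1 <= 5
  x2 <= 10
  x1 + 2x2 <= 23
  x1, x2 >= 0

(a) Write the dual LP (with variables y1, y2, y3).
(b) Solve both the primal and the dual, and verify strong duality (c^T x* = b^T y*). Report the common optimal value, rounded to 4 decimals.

The standard primal-dual pair for 'max c^T x s.t. A x <= b, x >= 0' is:
  Dual:  min b^T y  s.t.  A^T y >= c,  y >= 0.

So the dual LP is:
  minimize  5y1 + 10y2 + 23y3
  subject to:
    y1 + y3 >= 4
    y2 + 2y3 >= 2
    y1, y2, y3 >= 0

Solving the primal: x* = (5, 9).
  primal value c^T x* = 38.
Solving the dual: y* = (3, 0, 1).
  dual value b^T y* = 38.
Strong duality: c^T x* = b^T y*. Confirmed.

38


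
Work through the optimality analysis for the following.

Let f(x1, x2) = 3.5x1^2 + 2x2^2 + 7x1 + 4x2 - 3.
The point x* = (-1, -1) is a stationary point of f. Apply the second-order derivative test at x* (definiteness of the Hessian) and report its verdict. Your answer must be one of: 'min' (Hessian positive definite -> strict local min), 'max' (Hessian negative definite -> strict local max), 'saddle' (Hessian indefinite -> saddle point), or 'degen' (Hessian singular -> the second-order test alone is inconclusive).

Compute the Hessian H = grad^2 f:
  H = [[7, 0], [0, 4]]
Verify stationarity: grad f(x*) = H x* + g = (0, 0).
Eigenvalues of H: 4, 7.
Both eigenvalues > 0, so H is positive definite -> x* is a strict local min.

min


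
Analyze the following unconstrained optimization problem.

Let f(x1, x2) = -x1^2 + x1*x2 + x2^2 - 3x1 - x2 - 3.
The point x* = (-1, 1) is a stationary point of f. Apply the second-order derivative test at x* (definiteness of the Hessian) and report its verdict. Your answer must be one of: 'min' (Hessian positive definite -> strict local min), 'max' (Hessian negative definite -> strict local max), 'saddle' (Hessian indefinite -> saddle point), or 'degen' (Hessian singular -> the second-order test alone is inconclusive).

Compute the Hessian H = grad^2 f:
  H = [[-2, 1], [1, 2]]
Verify stationarity: grad f(x*) = H x* + g = (0, 0).
Eigenvalues of H: -2.2361, 2.2361.
Eigenvalues have mixed signs, so H is indefinite -> x* is a saddle point.

saddle
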